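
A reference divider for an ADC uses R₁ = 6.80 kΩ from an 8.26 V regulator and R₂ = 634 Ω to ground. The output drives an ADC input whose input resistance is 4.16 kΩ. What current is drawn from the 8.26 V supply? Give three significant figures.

I ≈ 1.12 mA

R₂‖R_L = 550.2 Ω, so the source sees R₁ + R₂‖R_L = 7350 Ω.
I = 8.26 V / 7350 Ω = 1.12 mA.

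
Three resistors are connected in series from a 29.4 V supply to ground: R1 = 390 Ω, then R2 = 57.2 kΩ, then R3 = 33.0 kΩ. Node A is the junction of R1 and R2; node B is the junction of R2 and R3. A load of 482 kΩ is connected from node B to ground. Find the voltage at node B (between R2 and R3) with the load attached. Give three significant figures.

V ≈ 10.3 V

At node B, R3 is in parallel with the load: R3‖R_L = 30890 Ω.
Below node A the resistance is R2 + (R3‖R_L) = 88090 Ω, so V_A = 29.4 × 88090/88480 = 29.27 V.
Then V_B = V_A × (R3‖R_L)/(R2 + R3‖R_L) = 29.27 × 30890/88090 = 10.3 V.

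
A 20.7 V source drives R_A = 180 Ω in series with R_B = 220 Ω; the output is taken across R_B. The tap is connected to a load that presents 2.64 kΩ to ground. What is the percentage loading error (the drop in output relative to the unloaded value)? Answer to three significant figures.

3.61 %

The divider's output (Thévenin) resistance is R_A‖R_B = 99.00 Ω.
Fractional drop under load = R_th/(R_th + R_L) = 99.00 / (99.00 + 2640) = 0.03614.
So the output falls by 3.61 %.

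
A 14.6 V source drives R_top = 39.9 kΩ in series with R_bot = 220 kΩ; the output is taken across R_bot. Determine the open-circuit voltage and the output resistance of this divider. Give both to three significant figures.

V_th is the open-circuit tap voltage: 14.6 × 220/(39.9 + 220) = 12.4 V.
With the supply zeroed, R_top and R_bot appear in parallel from the tap: R_th = R_top‖R_bot = (39.9 × 220)/259.9 = 33.8 kΩ.

V_th = 12.4 V, R_th = 33.8 kΩ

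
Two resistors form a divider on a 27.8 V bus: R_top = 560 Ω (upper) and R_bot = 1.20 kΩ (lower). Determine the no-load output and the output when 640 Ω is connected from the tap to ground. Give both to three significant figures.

Open-circuit: V = 27.8 × 1200/(560 + 1200) = 19.0 V.
With the load, R_bot becomes R_bot‖R_L = 417.4 Ω, so V = 27.8 × 417.4/977.4 = 11.9 V.

Unloaded: 19.0 V; loaded: 11.9 V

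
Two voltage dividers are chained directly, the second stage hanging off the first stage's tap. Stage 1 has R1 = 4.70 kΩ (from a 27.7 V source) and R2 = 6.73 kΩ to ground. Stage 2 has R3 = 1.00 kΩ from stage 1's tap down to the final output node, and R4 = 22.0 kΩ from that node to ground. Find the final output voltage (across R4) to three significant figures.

V_out ≈ 13.9 V

Stage 2 presents R3+R4 = 23.00 kΩ as a load on stage 1's tap.
Stage 1's lower leg becomes R2‖(R3+R4) = 5.207 kΩ, so V_mid = 27.7 × 5.207/9.907 = 14.56 V.
Stage 2 is itself unloaded: V_out = V_mid × R4/(R3+R4) = 14.56 × 22.0/23.00 = 13.9 V.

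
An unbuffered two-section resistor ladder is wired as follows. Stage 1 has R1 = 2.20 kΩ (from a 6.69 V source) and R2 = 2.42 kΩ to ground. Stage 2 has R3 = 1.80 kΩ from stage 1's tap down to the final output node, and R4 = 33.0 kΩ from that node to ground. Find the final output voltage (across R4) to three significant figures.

V_out ≈ 3.22 V

Stage 2 presents R3+R4 = 34.80 kΩ as a load on stage 1's tap.
Stage 1's lower leg becomes R2‖(R3+R4) = 2.263 kΩ, so V_mid = 6.69 × 2.263/4.463 = 3.392 V.
Stage 2 is itself unloaded: V_out = V_mid × R4/(R3+R4) = 3.392 × 33.0/34.80 = 3.22 V.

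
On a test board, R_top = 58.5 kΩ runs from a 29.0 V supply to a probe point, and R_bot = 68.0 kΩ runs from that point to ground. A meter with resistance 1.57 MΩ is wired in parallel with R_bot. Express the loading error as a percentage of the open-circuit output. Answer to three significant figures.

The divider's output (Thévenin) resistance is R_top‖R_bot = 31.45 kΩ.
Fractional drop under load = R_th/(R_th + R_L) = 31.45 / (31.45 + 1570) = 0.01964.
So the output falls by 1.96 %.

1.96 %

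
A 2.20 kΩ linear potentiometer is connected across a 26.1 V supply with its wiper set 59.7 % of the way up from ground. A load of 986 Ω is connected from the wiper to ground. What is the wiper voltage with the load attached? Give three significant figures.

V ≈ 10.1 V

The wiper splits the pot into (1−α)R = 886.6 Ω above and αR = 1313 Ω below.
Lower section ‖ load = 563.2 Ω.
V_wiper = 26.1 × 563.2/(886.6 + 563.2) = 10.1 V.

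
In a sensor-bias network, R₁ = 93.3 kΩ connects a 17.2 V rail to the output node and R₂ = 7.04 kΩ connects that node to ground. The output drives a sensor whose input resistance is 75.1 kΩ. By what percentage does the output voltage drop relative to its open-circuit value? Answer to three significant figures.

Unloaded V = 17.2 × 7.04/100.3 = 1.2068 V.
Loaded: R₂‖R_L = 6.437 kΩ, giving V = 17.2 × 6.437/99.74 = 1.1100 V.
Drop = (1.2068 − 1.1100) / 1.2068 = 8.02 %.

8.02 %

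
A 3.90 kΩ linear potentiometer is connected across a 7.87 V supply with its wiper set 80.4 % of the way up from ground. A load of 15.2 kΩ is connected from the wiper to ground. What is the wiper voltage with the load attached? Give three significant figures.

The wiper splits the pot into (1−α)R = 764.4 Ω above and αR = 3136 Ω below.
Lower section ‖ load = 2599 Ω.
V_wiper = 7.87 × 2599/(764.4 + 2599) = 6.08 V.

V ≈ 6.08 V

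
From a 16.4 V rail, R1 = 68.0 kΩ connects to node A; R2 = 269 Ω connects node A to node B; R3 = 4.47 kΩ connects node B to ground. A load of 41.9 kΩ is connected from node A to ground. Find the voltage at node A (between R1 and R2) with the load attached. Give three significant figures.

Below node A the series string R2+R3 = 4739 Ω sits in parallel with the 41900 Ω load: 4257 Ω.
V_A = 16.4 × 4257/(68000 + 4257) = 0.966 V.

V ≈ 0.966 V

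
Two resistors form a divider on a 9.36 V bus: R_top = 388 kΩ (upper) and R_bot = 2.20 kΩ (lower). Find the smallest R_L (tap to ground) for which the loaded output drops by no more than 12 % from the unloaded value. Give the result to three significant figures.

R_L(min) ≈ 16.0 kΩ

Output resistance R_th = R_top‖R_bot = (388 × 2.20)/390.2 = 2.188 kΩ.
The fractional drop is R_th/(R_th + R_L); requiring this ≤ 0.120 gives R_L ≥ R_th(1/0.120 − 1) = 2.188 × 7.333 = 16.0 kΩ.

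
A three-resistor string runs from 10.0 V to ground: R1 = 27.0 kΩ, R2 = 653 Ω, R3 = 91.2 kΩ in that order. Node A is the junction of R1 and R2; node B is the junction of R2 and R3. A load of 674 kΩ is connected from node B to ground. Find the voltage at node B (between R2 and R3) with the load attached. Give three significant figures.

V ≈ 7.44 V

At node B, R3 is in parallel with the load: R3‖R_L = 80330 Ω.
Below node A the resistance is R2 + (R3‖R_L) = 80980 Ω, so V_A = 10.0 × 80980/108000 = 7.500 V.
Then V_B = V_A × (R3‖R_L)/(R2 + R3‖R_L) = 7.500 × 80330/80980 = 7.44 V.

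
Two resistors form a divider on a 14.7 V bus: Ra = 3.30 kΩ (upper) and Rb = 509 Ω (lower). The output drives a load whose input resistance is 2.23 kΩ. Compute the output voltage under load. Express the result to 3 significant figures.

V_out ≈ 1.64 V

The load sits in parallel with Rb: Rb‖R_L = (509 × 2230) / (509 + 2230) = 414.4 Ω.
V_out = 14.7 × 414.4 / (3300 + 414.4) = 14.7 × 414.4/3714 = 1.64 V.
(Unloaded it would have been 1.96 V.)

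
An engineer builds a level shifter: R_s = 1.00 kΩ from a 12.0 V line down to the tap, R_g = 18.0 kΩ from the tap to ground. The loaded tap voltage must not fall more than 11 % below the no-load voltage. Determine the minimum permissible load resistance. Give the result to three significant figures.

Output resistance R_th = R_s‖R_g = (1000 × 18000)/19000 = 947.4 Ω.
The fractional drop is R_th/(R_th + R_L); requiring this ≤ 0.110 gives R_L ≥ R_th(1/0.110 − 1) = 947.4 × 8.091 = 7.67 kΩ.

R_L(min) ≈ 7.67 kΩ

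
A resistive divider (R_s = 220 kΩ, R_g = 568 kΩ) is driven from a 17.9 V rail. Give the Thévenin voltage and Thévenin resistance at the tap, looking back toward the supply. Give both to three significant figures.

V_th is the open-circuit tap voltage: 17.9 × 568/(220 + 568) = 12.9 V.
With the supply zeroed, R_s and R_g appear in parallel from the tap: R_th = R_s‖R_g = (220 × 568)/788.0 = 159 kΩ.

V_th = 12.9 V, R_th = 159 kΩ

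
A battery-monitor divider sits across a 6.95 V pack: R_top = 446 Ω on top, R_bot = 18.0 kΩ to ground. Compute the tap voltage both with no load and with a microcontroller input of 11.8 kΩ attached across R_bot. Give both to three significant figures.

Unloaded: 6.78 V; loaded: 6.54 V

Open-circuit: V = 6.95 × 18000/(446 + 18000) = 6.78 V.
With the load, R_bot becomes R_bot‖R_L = 7128 Ω, so V = 6.95 × 7128/7574 = 6.54 V.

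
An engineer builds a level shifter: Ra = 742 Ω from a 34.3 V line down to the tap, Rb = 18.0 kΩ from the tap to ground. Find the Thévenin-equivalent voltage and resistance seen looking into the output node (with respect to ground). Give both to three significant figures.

V_th is the open-circuit tap voltage: 34.3 × 18000/(742 + 18000) = 32.9 V.
With the supply zeroed, Ra and Rb appear in parallel from the tap: R_th = Ra‖Rb = (742 × 18000)/18740 = 713 Ω.

V_th = 32.9 V, R_th = 713 Ω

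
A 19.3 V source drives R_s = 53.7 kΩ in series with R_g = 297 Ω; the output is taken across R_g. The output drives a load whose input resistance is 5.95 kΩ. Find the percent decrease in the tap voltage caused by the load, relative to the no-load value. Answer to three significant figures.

The divider's output (Thévenin) resistance is R_s‖R_g = 295.4 Ω.
Fractional drop under load = R_th/(R_th + R_L) = 295.4 / (295.4 + 5950) = 0.04729.
So the output falls by 4.73 %.

4.73 %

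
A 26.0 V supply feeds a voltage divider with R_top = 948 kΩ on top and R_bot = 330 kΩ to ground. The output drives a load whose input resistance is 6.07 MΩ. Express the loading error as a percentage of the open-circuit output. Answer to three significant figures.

The divider's output (Thévenin) resistance is R_top‖R_bot = 244.8 kΩ.
Fractional drop under load = R_th/(R_th + R_L) = 244.8 / (244.8 + 6070) = 0.03876.
So the output falls by 3.88 %.

3.88 %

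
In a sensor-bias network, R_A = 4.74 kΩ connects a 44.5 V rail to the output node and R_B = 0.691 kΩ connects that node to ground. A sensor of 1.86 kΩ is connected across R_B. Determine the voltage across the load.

V_out ≈ 4.28 V

The load sits in parallel with R_B: R_B‖R_L = (691 × 1860) / (691 + 1860) = 503.8 Ω.
V_out = 44.5 × 503.8 / (4740 + 503.8) = 44.5 × 503.8/5244 = 4.28 V.
(Unloaded it would have been 5.66 V.)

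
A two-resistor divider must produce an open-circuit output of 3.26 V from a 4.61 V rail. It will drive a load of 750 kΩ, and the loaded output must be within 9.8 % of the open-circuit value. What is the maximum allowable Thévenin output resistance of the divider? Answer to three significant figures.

R_th ≤ 81.5 kΩ

Loading drop = R_th/(R_th + R_L) ≤ 0.0980, so R_th ≤ R_L · ε/(1−ε) = 750 kΩ × 0.0980/0.9020 = 81.5 kΩ.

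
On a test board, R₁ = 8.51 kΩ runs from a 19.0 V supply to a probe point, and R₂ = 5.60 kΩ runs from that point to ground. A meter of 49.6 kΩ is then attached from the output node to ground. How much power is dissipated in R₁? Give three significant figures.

P ≈ 16.8 mW

Total resistance from the source is R₁ + (R₂‖R_L) = 13.54 kΩ, so I = 19.0/13.54 kΩ = 1.403 mA.
P = I²·R₁ = (1.403 mA)² × 8.51 kΩ = 16.8 mW.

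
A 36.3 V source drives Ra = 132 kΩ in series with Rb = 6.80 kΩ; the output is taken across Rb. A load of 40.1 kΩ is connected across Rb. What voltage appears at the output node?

V_out ≈ 1.53 V

The load sits in parallel with Rb: Rb‖R_L = (6.80 × 40.1) / (6.80 + 40.1) = 5.814 kΩ.
V_out = 36.3 × 5.814 / (132 + 5.814) = 36.3 × 5.814/137.8 = 1.53 V.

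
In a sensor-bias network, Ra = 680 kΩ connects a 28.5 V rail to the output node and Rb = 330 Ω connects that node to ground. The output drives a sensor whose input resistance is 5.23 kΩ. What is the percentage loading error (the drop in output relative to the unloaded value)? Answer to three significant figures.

5.93 %

The divider's output (Thévenin) resistance is Ra‖Rb = 329.8 Ω.
Fractional drop under load = R_th/(R_th + R_L) = 329.8 / (329.8 + 5230) = 0.05933.
So the output falls by 5.93 %.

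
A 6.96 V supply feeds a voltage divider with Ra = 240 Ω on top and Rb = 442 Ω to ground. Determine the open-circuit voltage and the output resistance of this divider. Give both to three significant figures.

V_th is the open-circuit tap voltage: 6.96 × 442/(240 + 442) = 4.51 V.
With the supply zeroed, Ra and Rb appear in parallel from the tap: R_th = Ra‖Rb = (240 × 442)/682.0 = 156 Ω.

V_th = 4.51 V, R_th = 156 Ω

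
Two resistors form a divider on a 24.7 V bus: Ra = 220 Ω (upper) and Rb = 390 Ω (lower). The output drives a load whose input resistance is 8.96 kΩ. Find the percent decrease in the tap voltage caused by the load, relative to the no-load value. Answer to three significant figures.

1.55 %

The divider's output (Thévenin) resistance is Ra‖Rb = 140.7 Ω.
Fractional drop under load = R_th/(R_th + R_L) = 140.7 / (140.7 + 8960) = 0.01546.
So the output falls by 1.55 %.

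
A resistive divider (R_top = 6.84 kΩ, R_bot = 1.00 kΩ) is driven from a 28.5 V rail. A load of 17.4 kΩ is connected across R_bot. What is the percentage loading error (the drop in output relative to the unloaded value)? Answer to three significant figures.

The divider's output (Thévenin) resistance is R_top‖R_bot = 0.8724 kΩ.
Fractional drop under load = R_th/(R_th + R_L) = 0.8724 / (0.8724 + 17.4) = 0.04775.
So the output falls by 4.77 %.

4.77 %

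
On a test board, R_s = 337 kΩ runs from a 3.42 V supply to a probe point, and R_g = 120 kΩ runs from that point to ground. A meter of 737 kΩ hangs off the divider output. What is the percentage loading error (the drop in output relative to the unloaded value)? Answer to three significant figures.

Unloaded V = 3.42 × 120/457.0 = 0.89803 V.
Loaded: R_g‖R_L = 103.2 kΩ, giving V = 3.42 × 103.2/440.2 = 0.80176 V.
Drop = (0.89803 − 0.80176) / 0.89803 = 10.7 %.

10.7 %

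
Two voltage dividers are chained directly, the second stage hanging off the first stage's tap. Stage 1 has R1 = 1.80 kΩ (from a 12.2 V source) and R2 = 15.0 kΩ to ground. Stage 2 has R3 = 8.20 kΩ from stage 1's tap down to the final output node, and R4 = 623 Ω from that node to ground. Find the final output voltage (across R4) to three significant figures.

V_out ≈ 0.651 V

Stage 2 presents R3+R4 = 8823 Ω as a load on stage 1's tap.
Stage 1's lower leg becomes R2‖(R3+R4) = 5555 Ω, so V_mid = 12.2 × 5555/7355 = 9.214 V.
Stage 2 is itself unloaded: V_out = V_mid × R4/(R3+R4) = 9.214 × 623/8823 = 0.651 V.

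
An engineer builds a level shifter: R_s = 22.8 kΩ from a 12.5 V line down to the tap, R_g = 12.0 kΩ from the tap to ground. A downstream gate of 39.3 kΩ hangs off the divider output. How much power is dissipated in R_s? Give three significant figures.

P ≈ 3.48 mW

Total resistance from the source is R_s + (R_g‖R_L) = 31.99 kΩ, so I = 12.5/31.99 kΩ = 0.3907 mA.
P = I²·R_s = (0.3907 mA)² × 22.8 kΩ = 3.48 mW.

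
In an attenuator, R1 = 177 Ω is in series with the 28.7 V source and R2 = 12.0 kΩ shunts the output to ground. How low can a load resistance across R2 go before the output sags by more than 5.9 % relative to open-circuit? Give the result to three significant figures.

Output resistance R_th = R1‖R2 = (177 × 12000)/12180 = 174.4 Ω.
The fractional drop is R_th/(R_th + R_L); requiring this ≤ 0.0590 gives R_L ≥ R_th(1/0.0590 − 1) = 174.4 × 15.95 = 2.78 kΩ.

R_L(min) ≈ 2.78 kΩ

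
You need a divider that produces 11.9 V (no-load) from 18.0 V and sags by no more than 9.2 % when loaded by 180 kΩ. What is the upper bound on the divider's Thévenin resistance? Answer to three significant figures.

Loading drop = R_th/(R_th + R_L) ≤ 0.0920, so R_th ≤ R_L · ε/(1−ε) = 180 kΩ × 0.0920/0.9080 = 18.2 kΩ.

R_th ≤ 18.2 kΩ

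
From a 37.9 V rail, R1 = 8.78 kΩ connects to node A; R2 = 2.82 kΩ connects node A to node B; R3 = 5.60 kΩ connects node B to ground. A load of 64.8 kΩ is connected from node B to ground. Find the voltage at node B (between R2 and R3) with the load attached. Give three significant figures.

At node B, R3 is in parallel with the load: R3‖R_L = 5.155 kΩ.
Below node A the resistance is R2 + (R3‖R_L) = 7.975 kΩ, so V_A = 37.9 × 7.975/16.75 = 18.04 V.
Then V_B = V_A × (R3‖R_L)/(R2 + R3‖R_L) = 18.04 × 5.155/7.975 = 11.7 V.

V ≈ 11.7 V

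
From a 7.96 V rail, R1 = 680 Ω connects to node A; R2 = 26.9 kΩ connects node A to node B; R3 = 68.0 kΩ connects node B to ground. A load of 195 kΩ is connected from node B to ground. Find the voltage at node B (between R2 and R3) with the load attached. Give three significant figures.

V ≈ 5.15 V

At node B, R3 is in parallel with the load: R3‖R_L = 50420 Ω.
Below node A the resistance is R2 + (R3‖R_L) = 77320 Ω, so V_A = 7.96 × 77320/78000 = 7.891 V.
Then V_B = V_A × (R3‖R_L)/(R2 + R3‖R_L) = 7.891 × 50420/77320 = 5.15 V.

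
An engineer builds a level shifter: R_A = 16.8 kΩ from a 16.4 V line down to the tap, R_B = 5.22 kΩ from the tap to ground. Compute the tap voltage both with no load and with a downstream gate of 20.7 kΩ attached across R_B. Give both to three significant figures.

Open-circuit: V = 16.4 × 5.22/(16.8 + 5.22) = 3.89 V.
With the load, R_B becomes R_B‖R_L = 4.169 kΩ, so V = 16.4 × 4.169/20.97 = 3.26 V.

Unloaded: 3.89 V; loaded: 3.26 V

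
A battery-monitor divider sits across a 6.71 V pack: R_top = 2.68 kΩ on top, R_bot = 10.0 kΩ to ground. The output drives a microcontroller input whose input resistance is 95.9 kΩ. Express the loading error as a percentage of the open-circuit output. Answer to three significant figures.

2.16 %

The divider's output (Thévenin) resistance is R_top‖R_bot = 2.114 kΩ.
Fractional drop under load = R_th/(R_th + R_L) = 2.114 / (2.114 + 95.9) = 0.02156.
So the output falls by 2.16 %.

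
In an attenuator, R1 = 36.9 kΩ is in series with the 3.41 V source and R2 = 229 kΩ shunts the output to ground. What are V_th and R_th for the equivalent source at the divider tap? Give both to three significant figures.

V_th = 2.94 V, R_th = 31.8 kΩ

V_th is the open-circuit tap voltage: 3.41 × 229/(36.9 + 229) = 2.94 V.
With the supply zeroed, R1 and R2 appear in parallel from the tap: R_th = R1‖R2 = (36.9 × 229)/265.9 = 31.8 kΩ.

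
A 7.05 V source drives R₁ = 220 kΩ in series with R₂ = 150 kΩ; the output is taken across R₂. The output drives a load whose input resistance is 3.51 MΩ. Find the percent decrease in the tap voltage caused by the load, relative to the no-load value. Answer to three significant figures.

2.48 %

The divider's output (Thévenin) resistance is R₁‖R₂ = 89.19 kΩ.
Fractional drop under load = R_th/(R_th + R_L) = 89.19 / (89.19 + 3510) = 0.02478.
So the output falls by 2.48 %.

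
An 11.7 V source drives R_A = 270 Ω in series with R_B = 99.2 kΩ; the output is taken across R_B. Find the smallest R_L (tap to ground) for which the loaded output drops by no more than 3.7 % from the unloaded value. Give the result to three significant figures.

R_L(min) ≈ 7.01 kΩ

Output resistance R_th = R_A‖R_B = (270 × 99200)/99470 = 269.3 Ω.
The fractional drop is R_th/(R_th + R_L); requiring this ≤ 0.0370 gives R_L ≥ R_th(1/0.0370 − 1) = 269.3 × 26.03 = 7.01 kΩ.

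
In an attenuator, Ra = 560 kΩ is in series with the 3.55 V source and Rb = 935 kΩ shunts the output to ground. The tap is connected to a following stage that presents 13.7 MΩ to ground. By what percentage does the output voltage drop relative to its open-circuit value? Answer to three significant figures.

2.49 %

The divider's output (Thévenin) resistance is Ra‖Rb = 350.2 kΩ.
Fractional drop under load = R_th/(R_th + R_L) = 350.2 / (350.2 + 13700) = 0.02493.
So the output falls by 2.49 %.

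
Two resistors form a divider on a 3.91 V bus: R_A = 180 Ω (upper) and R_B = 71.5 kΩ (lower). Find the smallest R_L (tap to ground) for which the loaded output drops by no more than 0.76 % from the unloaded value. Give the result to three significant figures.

R_L(min) ≈ 23.4 kΩ

Output resistance R_th = R_A‖R_B = (180 × 71500)/71680 = 179.5 Ω.
The fractional drop is R_th/(R_th + R_L); requiring this ≤ 0.00760 gives R_L ≥ R_th(1/0.00760 − 1) = 179.5 × 130.6 = 23.4 kΩ.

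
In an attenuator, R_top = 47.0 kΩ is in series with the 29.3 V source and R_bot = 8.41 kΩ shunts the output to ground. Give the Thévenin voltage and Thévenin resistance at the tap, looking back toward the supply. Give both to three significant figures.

V_th = 4.45 V, R_th = 7.13 kΩ

V_th is the open-circuit tap voltage: 29.3 × 8.41/(47.0 + 8.41) = 4.45 V.
With the supply zeroed, R_top and R_bot appear in parallel from the tap: R_th = R_top‖R_bot = (47.0 × 8.41)/55.41 = 7.13 kΩ.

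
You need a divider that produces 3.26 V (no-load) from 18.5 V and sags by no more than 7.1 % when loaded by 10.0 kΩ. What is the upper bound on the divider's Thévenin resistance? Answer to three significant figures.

Loading drop = R_th/(R_th + R_L) ≤ 0.0710, so R_th ≤ R_L · ε/(1−ε) = 10.0 kΩ × 0.0710/0.9290 = 764 Ω.
(Any R1, R2 with R2/(R1+R2) = 0.176 and R1‖R2 ≤ 764 Ω will meet the spec.)

R_th ≤ 764 Ω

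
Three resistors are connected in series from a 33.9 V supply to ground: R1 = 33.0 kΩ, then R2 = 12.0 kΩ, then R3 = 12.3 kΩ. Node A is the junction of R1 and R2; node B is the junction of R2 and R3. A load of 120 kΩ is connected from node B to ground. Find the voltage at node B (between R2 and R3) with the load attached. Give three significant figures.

V ≈ 6.73 V

At node B, R3 is in parallel with the load: R3‖R_L = 11.16 kΩ.
Below node A the resistance is R2 + (R3‖R_L) = 23.16 kΩ, so V_A = 33.9 × 23.16/56.16 = 13.98 V.
Then V_B = V_A × (R3‖R_L)/(R2 + R3‖R_L) = 13.98 × 11.16/23.16 = 6.73 V.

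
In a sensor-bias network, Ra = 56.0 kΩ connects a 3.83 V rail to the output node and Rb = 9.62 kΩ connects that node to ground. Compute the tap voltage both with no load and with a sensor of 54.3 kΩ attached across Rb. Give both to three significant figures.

Open-circuit: V = 3.83 × 9.62/(56.0 + 9.62) = 0.561 V.
With the load, Rb becomes Rb‖R_L = 8.172 kΩ, so V = 3.83 × 8.172/64.17 = 0.488 V.

Unloaded: 0.561 V; loaded: 0.488 V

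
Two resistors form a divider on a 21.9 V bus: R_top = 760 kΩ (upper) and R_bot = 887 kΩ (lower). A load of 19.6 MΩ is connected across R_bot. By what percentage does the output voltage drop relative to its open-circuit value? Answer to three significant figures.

The divider's output (Thévenin) resistance is R_top‖R_bot = 409.3 kΩ.
Fractional drop under load = R_th/(R_th + R_L) = 409.3 / (409.3 + 19600) = 0.02046.
So the output falls by 2.05 %.

2.05 %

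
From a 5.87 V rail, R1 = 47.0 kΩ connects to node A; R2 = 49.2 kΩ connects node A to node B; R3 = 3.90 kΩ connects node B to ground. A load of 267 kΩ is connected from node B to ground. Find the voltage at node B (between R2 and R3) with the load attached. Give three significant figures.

At node B, R3 is in parallel with the load: R3‖R_L = 3.844 kΩ.
Below node A the resistance is R2 + (R3‖R_L) = 53.04 kΩ, so V_A = 5.87 × 53.04/100.0 = 3.112 V.
Then V_B = V_A × (R3‖R_L)/(R2 + R3‖R_L) = 3.112 × 3.844/53.04 = 0.226 V.

V ≈ 0.226 V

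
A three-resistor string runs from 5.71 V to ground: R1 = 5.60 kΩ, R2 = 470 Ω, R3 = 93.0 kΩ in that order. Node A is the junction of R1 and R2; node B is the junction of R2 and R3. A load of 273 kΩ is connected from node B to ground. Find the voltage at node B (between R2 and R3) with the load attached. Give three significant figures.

At node B, R3 is in parallel with the load: R3‖R_L = 69370 Ω.
Below node A the resistance is R2 + (R3‖R_L) = 69840 Ω, so V_A = 5.71 × 69840/75440 = 5.286 V.
Then V_B = V_A × (R3‖R_L)/(R2 + R3‖R_L) = 5.286 × 69370/69840 = 5.25 V.

V ≈ 5.25 V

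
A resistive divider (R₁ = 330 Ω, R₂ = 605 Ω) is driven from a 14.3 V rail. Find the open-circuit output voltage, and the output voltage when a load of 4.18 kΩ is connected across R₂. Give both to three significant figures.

Unloaded: 9.25 V; loaded: 8.80 V

Open-circuit: V = 14.3 × 605/(330 + 605) = 9.25 V.
With the load, R₂ becomes R₂‖R_L = 528.5 Ω, so V = 14.3 × 528.5/858.5 = 8.80 V.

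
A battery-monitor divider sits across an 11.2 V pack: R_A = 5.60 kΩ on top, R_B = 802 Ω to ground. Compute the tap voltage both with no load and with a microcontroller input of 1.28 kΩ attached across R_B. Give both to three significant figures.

Open-circuit: V = 11.2 × 802/(5600 + 802) = 1.40 V.
With the load, R_B becomes R_B‖R_L = 493.1 Ω, so V = 11.2 × 493.1/6093 = 0.906 V.

Unloaded: 1.40 V; loaded: 0.906 V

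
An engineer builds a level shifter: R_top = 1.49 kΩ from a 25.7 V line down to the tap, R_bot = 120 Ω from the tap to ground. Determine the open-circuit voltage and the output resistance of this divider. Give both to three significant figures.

V_th is the open-circuit tap voltage: 25.7 × 120/(1490 + 120) = 1.92 V.
With the supply zeroed, R_top and R_bot appear in parallel from the tap: R_th = R_top‖R_bot = (1490 × 120)/1610 = 111 Ω.

V_th = 1.92 V, R_th = 111 Ω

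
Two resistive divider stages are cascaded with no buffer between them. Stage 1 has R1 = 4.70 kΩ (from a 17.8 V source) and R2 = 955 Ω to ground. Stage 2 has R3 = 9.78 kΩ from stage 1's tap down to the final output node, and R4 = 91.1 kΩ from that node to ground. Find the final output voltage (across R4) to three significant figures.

Stage 2 presents R3+R4 = 100900 Ω as a load on stage 1's tap.
Stage 1's lower leg becomes R2‖(R3+R4) = 946.0 Ω, so V_mid = 17.8 × 946.0/5646 = 2.983 V.
Stage 2 is itself unloaded: V_out = V_mid × R4/(R3+R4) = 2.983 × 91100/100900 = 2.69 V.

V_out ≈ 2.69 V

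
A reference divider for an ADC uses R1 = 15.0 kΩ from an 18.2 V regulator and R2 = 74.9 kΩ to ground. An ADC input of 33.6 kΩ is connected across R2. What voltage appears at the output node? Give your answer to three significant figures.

V_out ≈ 11.1 V

The load sits in parallel with R2: R2‖R_L = (74.9 × 33.6) / (74.9 + 33.6) = 23.19 kΩ.
V_out = 18.2 × 23.19 / (15.0 + 23.19) = 18.2 × 23.19/38.19 = 11.1 V.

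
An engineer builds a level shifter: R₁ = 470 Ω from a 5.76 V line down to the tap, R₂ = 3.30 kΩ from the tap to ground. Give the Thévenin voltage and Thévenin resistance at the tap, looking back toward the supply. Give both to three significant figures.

V_th is the open-circuit tap voltage: 5.76 × 3300/(470 + 3300) = 5.04 V.
With the supply zeroed, R₁ and R₂ appear in parallel from the tap: R_th = R₁‖R₂ = (470 × 3300)/3770 = 411 Ω.

V_th = 5.04 V, R_th = 411 Ω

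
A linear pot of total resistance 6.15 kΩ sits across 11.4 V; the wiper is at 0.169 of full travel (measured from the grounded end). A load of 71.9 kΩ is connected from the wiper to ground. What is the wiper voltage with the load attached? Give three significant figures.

V ≈ 1.90 V

The wiper splits the pot into (1−α)R = 5.111 kΩ above and αR = 1.039 kΩ below.
Lower section ‖ load = 1.025 kΩ.
V_wiper = 11.4 × 1.025/(5.111 + 1.025) = 1.90 V.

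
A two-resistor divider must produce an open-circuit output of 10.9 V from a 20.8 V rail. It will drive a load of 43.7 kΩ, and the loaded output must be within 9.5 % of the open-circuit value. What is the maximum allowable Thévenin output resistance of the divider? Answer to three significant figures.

R_th ≤ 4.59 kΩ

Loading drop = R_th/(R_th + R_L) ≤ 0.0950, so R_th ≤ R_L · ε/(1−ε) = 43.7 kΩ × 0.0950/0.9050 = 4.59 kΩ.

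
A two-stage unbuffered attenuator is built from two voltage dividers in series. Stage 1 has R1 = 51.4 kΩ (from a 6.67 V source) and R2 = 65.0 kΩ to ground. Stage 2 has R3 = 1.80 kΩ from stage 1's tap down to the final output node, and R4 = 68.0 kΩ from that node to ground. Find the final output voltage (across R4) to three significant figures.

V_out ≈ 2.57 V

Stage 2 presents R3+R4 = 69.80 kΩ as a load on stage 1's tap.
Stage 1's lower leg becomes R2‖(R3+R4) = 33.66 kΩ, so V_mid = 6.67 × 33.66/85.06 = 2.639 V.
Stage 2 is itself unloaded: V_out = V_mid × R4/(R3+R4) = 2.639 × 68.0/69.80 = 2.57 V.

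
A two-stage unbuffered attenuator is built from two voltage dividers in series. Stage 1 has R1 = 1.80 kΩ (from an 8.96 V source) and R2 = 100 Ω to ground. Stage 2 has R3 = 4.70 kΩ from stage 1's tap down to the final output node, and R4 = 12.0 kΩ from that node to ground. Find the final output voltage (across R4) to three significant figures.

Stage 2 presents R3+R4 = 16700 Ω as a load on stage 1's tap.
Stage 1's lower leg becomes R2‖(R3+R4) = 99.40 Ω, so V_mid = 8.96 × 99.40/1899 = 0.4689 V.
Stage 2 is itself unloaded: V_out = V_mid × R4/(R3+R4) = 0.4689 × 12000/16700 = 0.337 V.

V_out ≈ 0.337 V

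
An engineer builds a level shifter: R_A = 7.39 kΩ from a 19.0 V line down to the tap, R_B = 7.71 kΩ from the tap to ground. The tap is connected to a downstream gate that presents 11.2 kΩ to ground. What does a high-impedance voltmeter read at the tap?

The load sits in parallel with R_B: R_B‖R_L = (7.71 × 11.2) / (7.71 + 11.2) = 4.566 kΩ.
V_out = 19.0 × 4.566 / (7.39 + 4.566) = 19.0 × 4.566/11.96 = 7.26 V.

V_out ≈ 7.26 V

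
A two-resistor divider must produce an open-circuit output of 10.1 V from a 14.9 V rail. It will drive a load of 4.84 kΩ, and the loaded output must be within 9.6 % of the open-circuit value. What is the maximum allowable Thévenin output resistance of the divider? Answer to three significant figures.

R_th ≤ 514 Ω

Loading drop = R_th/(R_th + R_L) ≤ 0.0960, so R_th ≤ R_L · ε/(1−ε) = 4.84 kΩ × 0.0960/0.9040 = 514 Ω.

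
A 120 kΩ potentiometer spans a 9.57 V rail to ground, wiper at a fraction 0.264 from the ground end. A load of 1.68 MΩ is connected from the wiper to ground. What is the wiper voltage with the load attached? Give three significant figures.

The wiper splits the pot into (1−α)R = 88.32 kΩ above and αR = 31.68 kΩ below.
Lower section ‖ load = 31.09 kΩ.
V_wiper = 9.57 × 31.09/(88.32 + 31.09) = 2.49 V.

V ≈ 2.49 V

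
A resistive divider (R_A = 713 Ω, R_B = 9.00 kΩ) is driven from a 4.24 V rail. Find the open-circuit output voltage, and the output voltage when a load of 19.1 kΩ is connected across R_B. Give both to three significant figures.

Open-circuit: V = 4.24 × 9000/(713 + 9000) = 3.93 V.
With the load, R_B becomes R_B‖R_L = 6117 Ω, so V = 4.24 × 6117/6830 = 3.80 V.

Unloaded: 3.93 V; loaded: 3.80 V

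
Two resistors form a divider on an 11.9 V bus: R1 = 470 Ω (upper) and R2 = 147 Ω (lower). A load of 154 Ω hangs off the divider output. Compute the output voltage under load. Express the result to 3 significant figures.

V_out ≈ 1.64 V

The load sits in parallel with R2: R2‖R_L = (147 × 154) / (147 + 154) = 75.21 Ω.
V_out = 11.9 × 75.21 / (470 + 75.21) = 11.9 × 75.21/545.2 = 1.64 V.
(Unloaded it would have been 2.84 V.)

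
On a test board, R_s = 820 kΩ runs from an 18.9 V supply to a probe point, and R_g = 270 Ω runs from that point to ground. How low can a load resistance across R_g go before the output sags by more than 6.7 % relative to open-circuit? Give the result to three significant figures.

R_L(min) ≈ 3.76 kΩ

Output resistance R_th = R_s‖R_g = (820000 × 270)/820300 = 269.9 Ω.
The fractional drop is R_th/(R_th + R_L); requiring this ≤ 0.0670 gives R_L ≥ R_th(1/0.0670 − 1) = 269.9 × 13.93 = 3.76 kΩ.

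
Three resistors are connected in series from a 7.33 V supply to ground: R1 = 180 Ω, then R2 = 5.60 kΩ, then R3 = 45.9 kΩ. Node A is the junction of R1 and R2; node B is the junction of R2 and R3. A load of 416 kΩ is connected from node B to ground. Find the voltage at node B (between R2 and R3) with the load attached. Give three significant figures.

V ≈ 6.43 V

At node B, R3 is in parallel with the load: R3‖R_L = 41340 Ω.
Below node A the resistance is R2 + (R3‖R_L) = 46940 Ω, so V_A = 7.33 × 46940/47120 = 7.302 V.
Then V_B = V_A × (R3‖R_L)/(R2 + R3‖R_L) = 7.302 × 41340/46940 = 6.43 V.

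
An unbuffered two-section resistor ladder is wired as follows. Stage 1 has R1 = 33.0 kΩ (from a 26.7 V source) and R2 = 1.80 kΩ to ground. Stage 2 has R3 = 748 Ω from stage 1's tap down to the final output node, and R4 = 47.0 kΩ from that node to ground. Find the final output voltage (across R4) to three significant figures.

V_out ≈ 1.31 V

Stage 2 presents R3+R4 = 47750 Ω as a load on stage 1's tap.
Stage 1's lower leg becomes R2‖(R3+R4) = 1735 Ω, so V_mid = 26.7 × 1735/34730 = 1.333 V.
Stage 2 is itself unloaded: V_out = V_mid × R4/(R3+R4) = 1.333 × 47000/47750 = 1.31 V.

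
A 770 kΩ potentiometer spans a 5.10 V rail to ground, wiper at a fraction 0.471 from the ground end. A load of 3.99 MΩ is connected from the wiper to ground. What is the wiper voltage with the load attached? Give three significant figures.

The wiper splits the pot into (1−α)R = 407.3 kΩ above and αR = 362.7 kΩ below.
Lower section ‖ load = 332.5 kΩ.
V_wiper = 5.10 × 332.5/(407.3 + 332.5) = 2.29 V.

V ≈ 2.29 V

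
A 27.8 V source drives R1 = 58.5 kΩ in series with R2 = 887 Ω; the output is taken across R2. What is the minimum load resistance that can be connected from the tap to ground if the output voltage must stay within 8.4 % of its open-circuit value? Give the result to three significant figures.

R_L(min) ≈ 9.53 kΩ

Output resistance R_th = R1‖R2 = (58500 × 887)/59390 = 873.8 Ω.
The fractional drop is R_th/(R_th + R_L); requiring this ≤ 0.0840 gives R_L ≥ R_th(1/0.0840 − 1) = 873.8 × 10.90 = 9.53 kΩ.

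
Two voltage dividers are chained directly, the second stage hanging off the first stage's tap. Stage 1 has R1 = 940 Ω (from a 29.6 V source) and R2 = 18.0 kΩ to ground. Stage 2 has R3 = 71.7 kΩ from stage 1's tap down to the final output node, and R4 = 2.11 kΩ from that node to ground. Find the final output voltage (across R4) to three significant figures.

V_out ≈ 0.795 V

Stage 2 presents R3+R4 = 73810 Ω as a load on stage 1's tap.
Stage 1's lower leg becomes R2‖(R3+R4) = 14470 Ω, so V_mid = 29.6 × 14470/15410 = 27.79 V.
Stage 2 is itself unloaded: V_out = V_mid × R4/(R3+R4) = 27.79 × 2110/73810 = 0.795 V.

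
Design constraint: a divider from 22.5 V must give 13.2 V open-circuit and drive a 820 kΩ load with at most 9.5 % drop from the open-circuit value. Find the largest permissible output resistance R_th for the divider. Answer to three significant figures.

Loading drop = R_th/(R_th + R_L) ≤ 0.0950, so R_th ≤ R_L · ε/(1−ε) = 820 kΩ × 0.0950/0.9050 = 86.1 kΩ.

R_th ≤ 86.1 kΩ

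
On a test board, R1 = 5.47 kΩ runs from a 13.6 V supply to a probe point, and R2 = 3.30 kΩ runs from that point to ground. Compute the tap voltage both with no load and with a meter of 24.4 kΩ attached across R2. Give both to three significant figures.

Unloaded: 5.12 V; loaded: 4.72 V

Open-circuit: V = 13.6 × 3.30/(5.47 + 3.30) = 5.12 V.
With the load, R2 becomes R2‖R_L = 2.907 kΩ, so V = 13.6 × 2.907/8.377 = 4.72 V.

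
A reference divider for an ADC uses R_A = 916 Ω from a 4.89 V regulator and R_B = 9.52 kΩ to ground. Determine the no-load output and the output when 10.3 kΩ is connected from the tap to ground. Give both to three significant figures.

Open-circuit: V = 4.89 × 9520/(916 + 9520) = 4.46 V.
With the load, R_B becomes R_B‖R_L = 4947 Ω, so V = 4.89 × 4947/5863 = 4.13 V.

Unloaded: 4.46 V; loaded: 4.13 V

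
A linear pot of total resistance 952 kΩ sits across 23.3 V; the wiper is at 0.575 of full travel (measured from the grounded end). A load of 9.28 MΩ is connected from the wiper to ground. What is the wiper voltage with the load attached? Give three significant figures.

V ≈ 13.1 V

The wiper splits the pot into (1−α)R = 404.6 kΩ above and αR = 547.4 kΩ below.
Lower section ‖ load = 516.9 kΩ.
V_wiper = 23.3 × 516.9/(404.6 + 516.9) = 13.1 V.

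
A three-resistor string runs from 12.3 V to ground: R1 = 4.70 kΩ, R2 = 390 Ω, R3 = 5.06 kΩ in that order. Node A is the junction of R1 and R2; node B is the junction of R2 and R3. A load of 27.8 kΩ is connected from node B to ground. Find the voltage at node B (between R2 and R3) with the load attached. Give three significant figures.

At node B, R3 is in parallel with the load: R3‖R_L = 4281 Ω.
Below node A the resistance is R2 + (R3‖R_L) = 4671 Ω, so V_A = 12.3 × 4671/9371 = 6.131 V.
Then V_B = V_A × (R3‖R_L)/(R2 + R3‖R_L) = 6.131 × 4281/4671 = 5.62 V.

V ≈ 5.62 V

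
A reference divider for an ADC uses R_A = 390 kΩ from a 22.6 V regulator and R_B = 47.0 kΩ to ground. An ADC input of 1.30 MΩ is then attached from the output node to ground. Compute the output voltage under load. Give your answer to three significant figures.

The load sits in parallel with R_B: R_B‖R_L = (47.0 × 1300) / (47.0 + 1300) = 45.36 kΩ.
V_out = 22.6 × 45.36 / (390 + 45.36) = 22.6 × 45.36/435.4 = 2.35 V.

V_out ≈ 2.35 V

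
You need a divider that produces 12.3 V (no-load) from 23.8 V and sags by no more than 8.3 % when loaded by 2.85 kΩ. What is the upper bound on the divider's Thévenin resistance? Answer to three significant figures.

Loading drop = R_th/(R_th + R_L) ≤ 0.0830, so R_th ≤ R_L · ε/(1−ε) = 2.85 kΩ × 0.0830/0.9170 = 258 Ω.
(Any R1, R2 with R2/(R1+R2) = 0.517 and R1‖R2 ≤ 258 Ω will meet the spec.)

R_th ≤ 258 Ω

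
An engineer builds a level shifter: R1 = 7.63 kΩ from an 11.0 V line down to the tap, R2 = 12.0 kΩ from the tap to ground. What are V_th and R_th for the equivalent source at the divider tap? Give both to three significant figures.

V_th = 6.72 V, R_th = 4.66 kΩ

V_th is the open-circuit tap voltage: 11.0 × 12.0/(7.63 + 12.0) = 6.72 V.
With the supply zeroed, R1 and R2 appear in parallel from the tap: R_th = R1‖R2 = (7.63 × 12.0)/19.63 = 4.66 kΩ.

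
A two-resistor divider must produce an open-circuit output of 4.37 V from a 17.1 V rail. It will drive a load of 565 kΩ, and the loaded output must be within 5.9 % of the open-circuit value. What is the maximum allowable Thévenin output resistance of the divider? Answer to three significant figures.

Loading drop = R_th/(R_th + R_L) ≤ 0.0590, so R_th ≤ R_L · ε/(1−ε) = 565 kΩ × 0.0590/0.9410 = 35.4 kΩ.
(Any R1, R2 with R2/(R1+R2) = 0.256 and R1‖R2 ≤ 35.4 kΩ will meet the spec.)

R_th ≤ 35.4 kΩ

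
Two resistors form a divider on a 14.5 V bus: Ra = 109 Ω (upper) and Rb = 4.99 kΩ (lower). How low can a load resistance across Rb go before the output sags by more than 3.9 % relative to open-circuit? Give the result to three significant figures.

R_L(min) ≈ 2.63 kΩ

Output resistance R_th = Ra‖Rb = (109 × 4990)/5099 = 106.7 Ω.
The fractional drop is R_th/(R_th + R_L); requiring this ≤ 0.0390 gives R_L ≥ R_th(1/0.0390 − 1) = 106.7 × 24.64 = 2.63 kΩ.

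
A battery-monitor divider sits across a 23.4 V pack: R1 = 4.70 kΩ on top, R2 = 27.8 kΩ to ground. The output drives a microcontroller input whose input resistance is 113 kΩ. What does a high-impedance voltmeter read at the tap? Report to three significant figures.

The load sits in parallel with R2: R2‖R_L = (27.8 × 113) / (27.8 + 113) = 22.31 kΩ.
V_out = 23.4 × 22.31 / (4.70 + 22.31) = 23.4 × 22.31/27.01 = 19.3 V.

V_out ≈ 19.3 V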